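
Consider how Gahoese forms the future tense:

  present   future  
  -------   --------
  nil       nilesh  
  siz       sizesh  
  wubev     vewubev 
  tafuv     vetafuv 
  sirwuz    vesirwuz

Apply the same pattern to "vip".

vipesh

siz and sirwuz both end in -z yet inflect differently (sizesh, vesirwuz), so the final letter is not what conditions the rule; the number of vowels is.
"vip" has 1 vowel. The stems with 1 vowel (nil → nilesh, siz → sizesh) add -esh.
The other pattern: stems with 2 vowels add the prefix ve-.
So vip → vipesh.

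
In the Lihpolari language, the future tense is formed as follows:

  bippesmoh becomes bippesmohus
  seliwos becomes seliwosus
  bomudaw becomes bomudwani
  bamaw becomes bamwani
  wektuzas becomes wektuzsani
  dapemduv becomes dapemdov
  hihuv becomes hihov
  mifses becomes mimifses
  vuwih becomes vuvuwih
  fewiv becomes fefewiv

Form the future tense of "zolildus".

zolildos

seliwos and wektuzas both end in -s yet inflect differently (seliwosus, wektuzsani), so the final letter is not what conditions the rule; the last vowel is.
"zolildus" has last vowel 'u'. The stems whose last vowel is 'u' (dapemduv → dapemdov, hihuv → hihov) change the last vowel to 'o'.
The other patterns: stems whose last vowel is 'o' add -us; stems whose last vowel is 'a' delete the last vowel and add -ani; stems whose last vowel is 'e' or 'i' repeat the first consonant+vowel as a prefix.
So zolildus → zolildos.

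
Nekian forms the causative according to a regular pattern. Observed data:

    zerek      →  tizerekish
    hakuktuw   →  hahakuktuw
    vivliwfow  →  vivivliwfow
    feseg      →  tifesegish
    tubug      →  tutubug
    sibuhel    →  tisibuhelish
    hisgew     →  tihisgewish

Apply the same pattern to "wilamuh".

wiwilamuh

hisgew and vivliwfow both end in -w yet inflect differently (tihisgewish, vivivliwfow), so the final letter is not what conditions the rule; the last vowel is.
"wilamuh" has last vowel 'u'. The stems whose last vowel is 'u' (tubug → tutubug, hakuktuw → hahakuktuw) repeat the first consonant+vowel as a prefix.
So wilamuh → wiwilamuh.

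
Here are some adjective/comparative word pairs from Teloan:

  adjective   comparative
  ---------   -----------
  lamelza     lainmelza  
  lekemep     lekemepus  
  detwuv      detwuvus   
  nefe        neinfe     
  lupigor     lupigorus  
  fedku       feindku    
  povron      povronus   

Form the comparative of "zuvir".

zuvirus

nefe and lekemep both have last vowel 'e' yet inflect differently (neinfe, lekemepus), so the last vowel is not what conditions the rule; whether the stem ends in a vowel or a consonant is.
"zuvir" ends in a consonant. The stems ending in a consonant (lekemep → lekemepus, povron → povronus, detwuv → detwuvus) add -us.
So zuvir → zuvirus.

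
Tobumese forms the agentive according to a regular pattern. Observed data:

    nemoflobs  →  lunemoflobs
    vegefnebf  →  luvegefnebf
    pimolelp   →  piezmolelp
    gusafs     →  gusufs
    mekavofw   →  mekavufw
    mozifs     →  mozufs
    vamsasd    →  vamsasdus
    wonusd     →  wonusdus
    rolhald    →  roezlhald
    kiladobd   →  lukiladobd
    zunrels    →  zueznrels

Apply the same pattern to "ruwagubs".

"ruwagubs" has second-to-last letter 'b'. The stems whose second-to-last letter is 'b' (kiladobd → lukiladobd, vegefnebf → luvegefnebf, nemoflobs → lunemoflobs) add the prefix lu-.
So ruwagubs → luruwagubs.

luruwagubs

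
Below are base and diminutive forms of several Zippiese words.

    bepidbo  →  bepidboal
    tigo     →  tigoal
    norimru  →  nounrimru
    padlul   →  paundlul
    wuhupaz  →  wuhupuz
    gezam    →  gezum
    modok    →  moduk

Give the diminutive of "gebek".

"gebek" ends in -k. The one such stem in the data (modok → moduk) changes the last vowel to 'u' (as do wuhupaz, gezam), so the same rule applies.
So gebek → gebuk.

gebuk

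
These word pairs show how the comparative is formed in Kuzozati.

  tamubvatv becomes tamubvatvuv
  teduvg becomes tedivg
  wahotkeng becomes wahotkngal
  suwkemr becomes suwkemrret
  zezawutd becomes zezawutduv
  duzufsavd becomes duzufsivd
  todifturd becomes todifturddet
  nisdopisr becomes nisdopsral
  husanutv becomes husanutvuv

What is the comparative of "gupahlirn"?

"gupahlirn" has second-to-last letter 'r'. The one such stem in the data (todifturd → todifturddet) doubles the final consonant and adds -et (as does suwkemr), so the same rule applies.
So gupahlirn → gupahlirnnet.

gupahlirnnet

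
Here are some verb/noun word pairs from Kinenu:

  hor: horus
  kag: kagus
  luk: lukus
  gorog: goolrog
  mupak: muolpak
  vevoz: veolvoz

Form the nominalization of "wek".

wekus

kag and gorog both end in -g yet inflect differently (kagus, goolrog), so the final letter is not what conditions the rule; the number of vowels is.
"wek" has 1 vowel. The stems with 1 vowel (hor → horus, kag → kagus, luk → lukus) add -us.
So wek → wekus.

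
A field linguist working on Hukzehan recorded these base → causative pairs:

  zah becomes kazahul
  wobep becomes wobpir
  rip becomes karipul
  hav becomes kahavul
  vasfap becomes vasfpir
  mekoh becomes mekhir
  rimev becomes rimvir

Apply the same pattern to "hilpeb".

hilpbir

wobep and rip both end in -p yet inflect differently (wobpir, karipul), so the final letter is not what conditions the rule; the number of vowels is.
"hilpeb" has 2 vowels. The stems with 2 vowels (wobep → wobpir, vasfap → vasfpir, mekoh → mekhir) delete the last vowel and add -ir.
So hilpeb → hilpbir.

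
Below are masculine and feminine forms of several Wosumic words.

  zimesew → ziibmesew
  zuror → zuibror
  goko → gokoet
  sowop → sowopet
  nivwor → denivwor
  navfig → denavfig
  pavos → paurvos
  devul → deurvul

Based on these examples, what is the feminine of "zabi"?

zuror and nivwor both end in -r yet inflect differently (zuibror, denivwor), so the final letter is not what conditions the rule; the first letter is.
"zabi" begins with z-. The stems beginning with z- (zimesew → ziibmesew, zuror → zuibror) insert -ib- after the first vowel.
The other patterns: stems beginning with g- or s- add -et; stems beginning with n- add the prefix de-; stems beginning with d- or p- insert -ur- after the first vowel.
So zabi → zaibbi.

zaibbi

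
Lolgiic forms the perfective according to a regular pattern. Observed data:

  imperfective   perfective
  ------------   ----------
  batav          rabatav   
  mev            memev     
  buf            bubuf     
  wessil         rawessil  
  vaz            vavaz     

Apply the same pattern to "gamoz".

ragamoz

mev and batav both end in -v yet inflect differently (memev, rabatav), so the final letter is not what conditions the rule; the number of vowels is.
"gamoz" has 2 vowels. The stems with 2 vowels (wessil → rawessil, batav → rabatav) add the prefix ra-.
So gamoz → ragamoz.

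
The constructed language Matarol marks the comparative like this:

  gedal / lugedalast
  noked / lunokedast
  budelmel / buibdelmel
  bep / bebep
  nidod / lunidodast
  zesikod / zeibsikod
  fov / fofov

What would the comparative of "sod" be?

sosod

"sod" has 1 vowel. The stems with 1 vowel (fov → fofov, bep → bebep) repeat the first consonant+vowel as a prefix.
The other patterns: stems with 2 vowels add lu- … -ast around the stem; stems with 3 vowels insert -ib- after the first vowel.
So sod → sosod.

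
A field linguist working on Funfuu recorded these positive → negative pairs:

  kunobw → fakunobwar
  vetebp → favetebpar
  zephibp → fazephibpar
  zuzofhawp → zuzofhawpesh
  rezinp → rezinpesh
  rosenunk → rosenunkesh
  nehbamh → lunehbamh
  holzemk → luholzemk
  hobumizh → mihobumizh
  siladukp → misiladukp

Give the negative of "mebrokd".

mimebrokd

"mebrokd" has second-to-last letter 'k'. The one such stem in the data (siladukp → misiladukp) adds the prefix mi-, so the same rule applies.
So mebrokd → mimebrokd.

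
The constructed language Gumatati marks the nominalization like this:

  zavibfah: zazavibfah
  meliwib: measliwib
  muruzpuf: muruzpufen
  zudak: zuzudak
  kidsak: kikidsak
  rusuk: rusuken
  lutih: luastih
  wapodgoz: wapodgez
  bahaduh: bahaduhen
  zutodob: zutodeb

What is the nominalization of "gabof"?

gabef

zavibfah and bahaduh both end in -h yet inflect differently (zazavibfah, bahaduhen), so the final letter is not what conditions the rule; the last vowel is.
"gabof" has last vowel 'o'. The stems whose last vowel is 'o' (wapodgoz → wapodgez, zutodob → zutodeb) change the last vowel to 'e'.
So gabof → gabef.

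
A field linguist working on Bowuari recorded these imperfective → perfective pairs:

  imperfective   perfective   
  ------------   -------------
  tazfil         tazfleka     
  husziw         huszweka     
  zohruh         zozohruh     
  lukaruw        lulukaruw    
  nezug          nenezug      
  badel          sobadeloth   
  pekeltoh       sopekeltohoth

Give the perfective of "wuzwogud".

husziw and lukaruw both end in -w yet inflect differently (huszweka, lulukaruw), so the final letter is not what conditions the rule; the last vowel is.
"wuzwogud" has last vowel 'u'. The stems whose last vowel is 'u' (zohruh → zozohruh, lukaruw → lulukaruw, nezug → nenezug) repeat the first consonant+vowel as a prefix.
So wuzwogud → wuwuzwogud.

wuwuzwogud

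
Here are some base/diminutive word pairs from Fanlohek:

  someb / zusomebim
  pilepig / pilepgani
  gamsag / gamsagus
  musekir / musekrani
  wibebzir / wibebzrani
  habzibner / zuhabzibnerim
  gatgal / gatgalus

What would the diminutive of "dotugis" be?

"dotugis" has last vowel 'i'. The stems whose last vowel is 'i' (musekir → musekrani, wibebzir → wibebzrani, pilepig → pilepgani) delete the last vowel and add -ani.
The other patterns: stems whose last vowel is 'a' add -us; stems whose last vowel is 'e' add zu- … -im around the stem.
So dotugis → dotugsani.

dotugsani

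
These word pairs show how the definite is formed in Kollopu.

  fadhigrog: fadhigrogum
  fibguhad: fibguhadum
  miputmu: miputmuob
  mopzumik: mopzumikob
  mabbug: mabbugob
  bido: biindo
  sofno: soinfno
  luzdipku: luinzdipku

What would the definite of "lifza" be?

fadhigrog and mabbug both end in -g yet inflect differently (fadhigrogum, mabbugob), so the final letter is not what conditions the rule; the first letter is.
"lifza" begins with l-. The one such stem in the data (luzdipku → luinzdipku) inserts -in- after the first vowel (as do bido, sofno), so the same rule applies.
So lifza → liinfza.

liinfza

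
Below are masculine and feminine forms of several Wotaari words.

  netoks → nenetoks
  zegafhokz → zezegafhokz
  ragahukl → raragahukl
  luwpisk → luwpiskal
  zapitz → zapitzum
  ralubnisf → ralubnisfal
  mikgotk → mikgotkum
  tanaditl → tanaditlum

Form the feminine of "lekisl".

ragahukl and tanaditl both end in -l yet inflect differently (raragahukl, tanaditlum), so the final letter is not what conditions the rule; the second-to-last letter is.
"lekisl" has second-to-last letter 's'. The stems whose second-to-last letter is 's' (ralubnisf → ralubnisfal, luwpisk → luwpiskal) add -al.
So lekisl → lekislal.

lekislal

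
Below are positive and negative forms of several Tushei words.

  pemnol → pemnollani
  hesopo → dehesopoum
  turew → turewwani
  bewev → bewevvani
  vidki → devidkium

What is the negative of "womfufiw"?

womfufiwwani

"womfufiw" ends in a consonant. The stems ending in a consonant (turew → turewwani, bewev → bewevvani, pemnol → pemnollani) double the final consonant and add -ani.
So womfufiw → womfufiwwani.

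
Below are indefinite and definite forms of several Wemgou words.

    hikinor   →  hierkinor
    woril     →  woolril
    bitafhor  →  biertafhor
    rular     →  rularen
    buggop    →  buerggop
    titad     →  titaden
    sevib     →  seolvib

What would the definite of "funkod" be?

"funkod" has last vowel 'o'. The stems whose last vowel is 'o' (buggop → buerggop, hikinor → hierkinor, bitafhor → biertafhor) insert -er- after the first vowel.
So funkod → fuernkod.

fuernkod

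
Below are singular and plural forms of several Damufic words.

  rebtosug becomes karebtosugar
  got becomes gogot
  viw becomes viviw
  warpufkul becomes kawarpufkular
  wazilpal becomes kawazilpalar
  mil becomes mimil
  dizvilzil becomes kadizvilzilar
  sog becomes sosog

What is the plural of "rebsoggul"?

karebsoggular

mil and wazilpal both end in -l yet inflect differently (mimil, kawazilpalar), so the final letter is not what conditions the rule; the number of vowels is.
"rebsoggul" has 3 vowels. The stems with 3 vowels (wazilpal → kawazilpalar, warpufkul → kawarpufkular, dizvilzil → kadizvilzilar) add ka- … -ar around the stem.
The other pattern: stems with 1 vowel repeat the first consonant+vowel as a prefix.
So rebsoggul → karebsoggular.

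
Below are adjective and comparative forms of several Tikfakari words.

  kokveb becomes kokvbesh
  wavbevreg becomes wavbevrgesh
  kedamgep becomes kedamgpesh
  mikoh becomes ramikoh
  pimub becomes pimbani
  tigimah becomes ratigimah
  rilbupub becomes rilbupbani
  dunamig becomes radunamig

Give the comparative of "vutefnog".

ravutefnog

kokveb and rilbupub both end in -b yet inflect differently (kokvbesh, rilbupbani), so the final letter is not what conditions the rule; the last vowel is.
"vutefnog" has last vowel 'o'. The one such stem in the data (mikoh → ramikoh) adds the prefix ra-, so the same rule applies.
So vutefnog → ravutefnog.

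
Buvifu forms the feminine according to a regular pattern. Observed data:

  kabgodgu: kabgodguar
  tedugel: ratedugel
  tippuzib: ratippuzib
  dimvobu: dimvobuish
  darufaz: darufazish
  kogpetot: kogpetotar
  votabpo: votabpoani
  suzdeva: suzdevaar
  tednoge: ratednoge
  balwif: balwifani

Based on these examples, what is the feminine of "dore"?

doreish

kabgodgu and dimvobu both end in -u yet inflect differently (kabgodguar, dimvobuish), so the final letter is not what conditions the rule; the first letter is.
"dore" begins with d-. The stems beginning with d- (darufaz → darufazish, dimvobu → dimvobuish) add -ish.
So dore → doreish.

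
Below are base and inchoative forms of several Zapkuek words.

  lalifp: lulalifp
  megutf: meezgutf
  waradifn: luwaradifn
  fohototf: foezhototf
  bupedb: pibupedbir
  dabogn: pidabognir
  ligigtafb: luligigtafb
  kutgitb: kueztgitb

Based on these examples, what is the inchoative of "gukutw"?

guezkutw

"gukutw" has second-to-last letter 't'. The stems whose second-to-last letter is 't' (fohototf → foezhototf, kutgitb → kueztgitb, megutf → meezgutf) insert -ez- after the first vowel.
The other patterns: stems whose second-to-last letter is 'f' add the prefix lu-; stems whose second-to-last letter is 'd' or 'g' add pi- … -ir around the stem.
So gukutw → guezkutw.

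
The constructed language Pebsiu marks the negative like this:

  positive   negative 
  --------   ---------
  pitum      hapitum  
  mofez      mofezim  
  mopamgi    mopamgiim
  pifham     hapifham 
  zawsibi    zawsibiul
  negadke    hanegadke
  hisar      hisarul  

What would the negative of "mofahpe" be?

mofahpeim

mopamgi and zawsibi both end in -i yet inflect differently (mopamgiim, zawsibiul), so the final letter is not what conditions the rule; the first letter is.
"mofahpe" begins with m-. The stems beginning with m- (mopamgi → mopamgiim, mofez → mofezim) add -im.
The other patterns: stems beginning with n- or p- add the prefix ha-; stems beginning with h- or z- add -ul.
So mofahpe → mofahpeim.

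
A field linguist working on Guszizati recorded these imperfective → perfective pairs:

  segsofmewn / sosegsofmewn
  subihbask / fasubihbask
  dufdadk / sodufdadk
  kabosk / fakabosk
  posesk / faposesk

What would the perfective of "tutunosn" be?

kabosk and dufdadk both end in -k yet inflect differently (fakabosk, sodufdadk), so the final letter is not what conditions the rule; the second-to-last letter is.
"tutunosn" has second-to-last letter 's'. The stems whose second-to-last letter is 's' (kabosk → fakabosk, subihbask → fasubihbask, posesk → faposesk) add the prefix fa-.
So tutunosn → fatutunosn.

fatutunosn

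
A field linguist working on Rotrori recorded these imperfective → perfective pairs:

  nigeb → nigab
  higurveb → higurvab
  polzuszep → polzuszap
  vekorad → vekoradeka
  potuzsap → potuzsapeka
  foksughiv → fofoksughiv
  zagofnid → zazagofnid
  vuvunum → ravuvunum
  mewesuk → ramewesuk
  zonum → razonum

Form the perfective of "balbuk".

rabalbuk

polzuszep and potuzsap both end in -p yet inflect differently (polzuszap, potuzsapeka), so the final letter is not what conditions the rule; the last vowel is.
"balbuk" has last vowel 'u'. The stems whose last vowel is 'u' (vuvunum → ravuvunum, mewesuk → ramewesuk, zonum → razonum) add the prefix ra-.
So balbuk → rabalbuk.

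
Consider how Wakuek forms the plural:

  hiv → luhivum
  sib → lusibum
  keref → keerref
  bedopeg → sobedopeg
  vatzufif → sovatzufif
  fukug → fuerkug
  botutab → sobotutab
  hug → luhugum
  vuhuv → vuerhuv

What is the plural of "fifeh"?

hiv and vuhuv both end in -v yet inflect differently (luhivum, vuerhuv), so the final letter is not what conditions the rule; the number of vowels is.
"fifeh" has 2 vowels. The stems with 2 vowels (vuhuv → vuerhuv, keref → keerref, fukug → fuerkug) insert -er- after the first vowel.
The other patterns: stems with 1 vowel add lu- … -um around the stem; stems with 3 vowels add the prefix so-.
So fifeh → fierfeh.

fierfeh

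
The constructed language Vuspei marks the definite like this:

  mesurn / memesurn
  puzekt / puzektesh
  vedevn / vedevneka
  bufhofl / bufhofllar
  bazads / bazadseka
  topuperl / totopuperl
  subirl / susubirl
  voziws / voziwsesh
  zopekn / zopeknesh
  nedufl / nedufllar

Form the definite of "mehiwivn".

mesurn and vedevn both end in -n yet inflect differently (memesurn, vedevneka), so the final letter is not what conditions the rule; the second-to-last letter is.
"mehiwivn" has second-to-last letter 'v'. The one such stem in the data (vedevn → vedevneka) adds -eka, so the same rule applies.
So mehiwivn → mehiwivneka.

mehiwivneka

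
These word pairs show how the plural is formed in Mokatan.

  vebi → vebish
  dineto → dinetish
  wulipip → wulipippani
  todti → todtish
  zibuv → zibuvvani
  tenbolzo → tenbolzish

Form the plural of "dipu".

dipish

"dipu" ends in a vowel. The stems ending in a vowel (dineto → dinetish, todti → todtish, vebi → vebish) drop the final letter and add -ish.
So dipu → dipish.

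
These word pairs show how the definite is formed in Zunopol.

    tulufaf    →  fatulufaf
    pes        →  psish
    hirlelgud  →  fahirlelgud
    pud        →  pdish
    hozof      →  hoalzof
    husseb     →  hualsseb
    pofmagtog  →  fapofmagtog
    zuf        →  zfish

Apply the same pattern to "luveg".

lualveg

zuf and hozof both end in -f yet inflect differently (zfish, hoalzof), so the final letter is not what conditions the rule; the number of vowels is.
"luveg" has 2 vowels. The stems with 2 vowels (husseb → hualsseb, hozof → hoalzof) insert -al- after the first vowel.
So luveg → lualveg.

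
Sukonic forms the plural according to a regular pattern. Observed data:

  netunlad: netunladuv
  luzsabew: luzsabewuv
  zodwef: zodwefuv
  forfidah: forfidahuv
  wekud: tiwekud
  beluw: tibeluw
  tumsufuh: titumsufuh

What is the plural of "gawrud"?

tigawrud

"gawrud" has last vowel 'u'. The stems whose last vowel is 'u' (wekud → tiwekud, beluw → tibeluw, tumsufuh → titumsufuh) add the prefix ti-.
The other pattern: stems whose last vowel is 'a' or 'e' add -uv.
So gawrud → tigawrud.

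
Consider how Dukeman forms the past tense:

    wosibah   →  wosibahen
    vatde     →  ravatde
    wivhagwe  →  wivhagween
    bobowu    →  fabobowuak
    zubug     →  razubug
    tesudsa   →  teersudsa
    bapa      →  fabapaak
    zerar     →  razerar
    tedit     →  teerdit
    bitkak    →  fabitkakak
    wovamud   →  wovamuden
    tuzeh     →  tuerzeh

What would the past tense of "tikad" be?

bapa and tesudsa both end in -a yet inflect differently (fabapaak, teersudsa), so the final letter is not what conditions the rule; the first letter is.
"tikad" begins with t-. The stems beginning with t- (tuzeh → tuerzeh, tedit → teerdit, tesudsa → teersudsa) insert -er- after the first vowel.
So tikad → tierkad.

tierkad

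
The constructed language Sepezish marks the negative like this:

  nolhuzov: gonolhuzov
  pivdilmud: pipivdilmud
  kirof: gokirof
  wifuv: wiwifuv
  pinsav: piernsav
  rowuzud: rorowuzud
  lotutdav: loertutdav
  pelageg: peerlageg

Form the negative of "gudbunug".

gugudbunug

nolhuzov and wifuv both end in -v yet inflect differently (gonolhuzov, wiwifuv), so the final letter is not what conditions the rule; the last vowel is.
"gudbunug" has last vowel 'u'. The stems whose last vowel is 'u' (rowuzud → rorowuzud, wifuv → wiwifuv, pivdilmud → pipivdilmud) repeat the first consonant+vowel as a prefix.
So gudbunug → gugudbunug.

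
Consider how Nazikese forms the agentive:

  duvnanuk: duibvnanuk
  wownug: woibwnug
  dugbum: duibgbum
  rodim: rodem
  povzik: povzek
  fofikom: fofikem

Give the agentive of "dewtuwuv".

dugbum and rodim both end in -m yet inflect differently (duibgbum, rodem), so the final letter is not what conditions the rule; the last vowel is.
"dewtuwuv" has last vowel 'u'. The stems whose last vowel is 'u' (duvnanuk → duibvnanuk, wownug → woibwnug, dugbum → duibgbum) insert -ib- after the first vowel.
So dewtuwuv → deibwtuwuv.

deibwtuwuv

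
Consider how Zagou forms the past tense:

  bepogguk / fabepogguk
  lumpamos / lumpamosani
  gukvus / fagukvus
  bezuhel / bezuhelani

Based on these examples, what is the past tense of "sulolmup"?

"sulolmup" has last vowel 'u'. The stems whose last vowel is 'u' (bepogguk → fabepogguk, gukvus → fagukvus) add the prefix fa-.
So sulolmup → fasulolmup.

fasulolmup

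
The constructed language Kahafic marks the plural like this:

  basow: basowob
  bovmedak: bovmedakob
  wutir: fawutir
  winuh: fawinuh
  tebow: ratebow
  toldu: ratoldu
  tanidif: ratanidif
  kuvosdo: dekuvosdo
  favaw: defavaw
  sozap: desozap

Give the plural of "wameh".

fawameh

"wameh" begins with w-. The stems beginning with w- (wutir → fawutir, winuh → fawinuh) add the prefix fa-.
The other patterns: stems beginning with b- add -ob; stems beginning with t- add the prefix ra-; stems beginning with f-, k- or s- add the prefix de-.
So wameh → fawameh.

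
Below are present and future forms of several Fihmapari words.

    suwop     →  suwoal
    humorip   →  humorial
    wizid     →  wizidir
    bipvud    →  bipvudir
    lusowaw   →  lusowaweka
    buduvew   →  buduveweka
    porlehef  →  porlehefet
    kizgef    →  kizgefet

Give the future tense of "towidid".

towididir

humorip and wizid both have last vowel 'i' yet inflect differently (humorial, wizidir), so the last vowel is not what conditions the rule; the final letter is.
"towidid" ends in -d. The stems ending in -d (wizid → wizidir, bipvud → bipvudir) add -ir.
The other patterns: stems ending in -p drop the final letter and add -al; stems ending in -w add -eka; stems ending in -f add -et.
So towidid → towididir.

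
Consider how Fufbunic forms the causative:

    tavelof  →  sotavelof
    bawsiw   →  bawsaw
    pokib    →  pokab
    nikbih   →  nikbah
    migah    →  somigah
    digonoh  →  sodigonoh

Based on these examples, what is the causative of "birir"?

"birir" has last vowel 'i'. The stems whose last vowel is 'i' (bawsiw → bawsaw, nikbih → nikbah, pokib → pokab) change the last vowel to 'a'.
So birir → birar.

birar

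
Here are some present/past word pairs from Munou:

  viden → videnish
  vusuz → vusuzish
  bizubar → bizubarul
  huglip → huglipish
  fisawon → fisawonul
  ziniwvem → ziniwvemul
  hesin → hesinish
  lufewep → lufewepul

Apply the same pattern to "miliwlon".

miliwlonul

"miliwlon" has 3 vowels. The stems with 3 vowels (bizubar → bizubarul, lufewep → lufewepul, ziniwvem → ziniwvemul) add -ul.
So miliwlon → miliwlonul.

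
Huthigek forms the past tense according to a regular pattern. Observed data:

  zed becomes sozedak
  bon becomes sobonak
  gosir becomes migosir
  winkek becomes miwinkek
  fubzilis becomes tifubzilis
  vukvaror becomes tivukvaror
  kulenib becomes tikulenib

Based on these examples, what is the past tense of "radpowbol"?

tiradpowbol

"radpowbol" has 3 vowels. The stems with 3 vowels (fubzilis → tifubzilis, vukvaror → tivukvaror, kulenib → tikulenib) add the prefix ti-.
The other patterns: stems with 1 vowel add so- … -ak around the stem; stems with 2 vowels add the prefix mi-.
So radpowbol → tiradpowbol.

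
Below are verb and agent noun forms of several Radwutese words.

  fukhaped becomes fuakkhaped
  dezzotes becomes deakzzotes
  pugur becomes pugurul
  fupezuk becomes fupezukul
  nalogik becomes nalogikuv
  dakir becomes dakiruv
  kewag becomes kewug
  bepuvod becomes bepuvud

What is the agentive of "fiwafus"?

fiwafusul

"fiwafus" has last vowel 'u'. The stems whose last vowel is 'u' (pugur → pugurul, fupezuk → fupezukul) add -ul.
The other patterns: stems whose last vowel is 'e' insert -ak- after the first vowel; stems whose last vowel is 'i' add -uv; stems whose last vowel is 'a' or 'o' change the last vowel to 'u'.
So fiwafus → fiwafusul.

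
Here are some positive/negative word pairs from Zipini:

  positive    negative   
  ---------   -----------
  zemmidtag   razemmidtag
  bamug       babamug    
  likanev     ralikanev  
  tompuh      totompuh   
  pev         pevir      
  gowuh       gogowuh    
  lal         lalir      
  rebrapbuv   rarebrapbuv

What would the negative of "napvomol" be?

pev and likanev both end in -v yet inflect differently (pevir, ralikanev), so the final letter is not what conditions the rule; the number of vowels is.
"napvomol" has 3 vowels. The stems with 3 vowels (likanev → ralikanev, rebrapbuv → rarebrapbuv, zemmidtag → razemmidtag) add the prefix ra-.
The other patterns: stems with 1 vowel add -ir; stems with 2 vowels repeat the first consonant+vowel as a prefix.
So napvomol → ranapvomol.

ranapvomol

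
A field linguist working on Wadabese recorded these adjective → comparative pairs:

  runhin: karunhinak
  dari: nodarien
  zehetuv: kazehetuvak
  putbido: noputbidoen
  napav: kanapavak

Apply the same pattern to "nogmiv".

kanogmivak

runhin and dari both have last vowel 'i' yet inflect differently (karunhinak, nodarien), so the last vowel is not what conditions the rule; whether the stem ends in a vowel or a consonant is.
"nogmiv" ends in a consonant. The stems ending in a consonant (zehetuv → kazehetuvak, runhin → karunhinak, napav → kanapavak) add ka- … -ak around the stem.
The other pattern: stems ending in a vowel add no- … -en around the stem.
So nogmiv → kanogmivak.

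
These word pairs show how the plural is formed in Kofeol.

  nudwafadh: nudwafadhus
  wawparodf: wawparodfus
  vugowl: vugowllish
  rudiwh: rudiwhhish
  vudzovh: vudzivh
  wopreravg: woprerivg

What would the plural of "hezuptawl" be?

hezuptawllish

nudwafadh and rudiwh both end in -h yet inflect differently (nudwafadhus, rudiwhhish), so the final letter is not what conditions the rule; the second-to-last letter is.
"hezuptawl" has second-to-last letter 'w'. The stems whose second-to-last letter is 'w' (vugowl → vugowllish, rudiwh → rudiwhhish) double the final consonant and add -ish.
So hezuptawl → hezuptawllish.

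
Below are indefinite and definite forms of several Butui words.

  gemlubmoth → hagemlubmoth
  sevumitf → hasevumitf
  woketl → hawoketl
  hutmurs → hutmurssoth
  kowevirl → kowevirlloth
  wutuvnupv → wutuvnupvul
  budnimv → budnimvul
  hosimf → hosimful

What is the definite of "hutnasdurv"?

woketl and kowevirl both end in -l yet inflect differently (hawoketl, kowevirlloth), so the final letter is not what conditions the rule; the second-to-last letter is.
"hutnasdurv" has second-to-last letter 'r'. The stems whose second-to-last letter is 'r' (hutmurs → hutmurssoth, kowevirl → kowevirlloth) double the final consonant and add -oth.
So hutnasdurv → hutnasdurvvoth.

hutnasdurvvoth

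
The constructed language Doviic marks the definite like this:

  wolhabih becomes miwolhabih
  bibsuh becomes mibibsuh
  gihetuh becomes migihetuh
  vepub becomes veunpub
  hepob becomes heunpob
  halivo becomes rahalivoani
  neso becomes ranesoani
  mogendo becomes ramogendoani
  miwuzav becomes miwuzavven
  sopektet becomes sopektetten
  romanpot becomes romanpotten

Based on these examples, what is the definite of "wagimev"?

bibsuh and vepub both have last vowel 'u' yet inflect differently (mibibsuh, veunpub), so the last vowel is not what conditions the rule; the final letter is.
"wagimev" ends in -v. The one such stem in the data (miwuzav → miwuzavven) doubles the final consonant and adds -en (as do sopektet, romanpot), so the same rule applies.
The other patterns: stems ending in -h add the prefix mi-; stems ending in -b insert -un- after the first vowel; stems ending in -o add ra- … -ani around the stem.
So wagimev → wagimevven.

wagimevven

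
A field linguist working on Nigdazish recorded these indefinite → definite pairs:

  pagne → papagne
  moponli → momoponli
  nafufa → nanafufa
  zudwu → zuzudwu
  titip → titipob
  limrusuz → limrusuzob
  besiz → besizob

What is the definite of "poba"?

moponli and titip both have last vowel 'i' yet inflect differently (momoponli, titipob), so the last vowel is not what conditions the rule; whether the stem ends in a vowel or a consonant is.
"poba" ends in a vowel. The stems ending in a vowel (pagne → papagne, moponli → momoponli, nafufa → nanafufa) repeat the first consonant+vowel as a prefix.
The other pattern: stems ending in a consonant add -ob.
So poba → popoba.

popoba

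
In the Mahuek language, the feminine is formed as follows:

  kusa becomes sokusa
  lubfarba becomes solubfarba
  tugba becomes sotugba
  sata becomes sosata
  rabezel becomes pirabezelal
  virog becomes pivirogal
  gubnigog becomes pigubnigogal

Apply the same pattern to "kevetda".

lubfarba and rabezel both have 3 vowels yet inflect differently (solubfarba, pirabezelal), so the number of vowels is not what conditions the rule; the final letter is.
"kevetda" ends in -a. The stems ending in -a (kusa → sokusa, lubfarba → solubfarba, tugba → sotugba) add the prefix so-.
So kevetda → sokevetda.

sokevetda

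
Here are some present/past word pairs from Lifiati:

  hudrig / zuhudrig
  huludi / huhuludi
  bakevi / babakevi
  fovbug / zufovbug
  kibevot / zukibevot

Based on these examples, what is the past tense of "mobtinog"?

zumobtinog

"mobtinog" ends in a consonant. The stems ending in a consonant (hudrig → zuhudrig, kibevot → zukibevot, fovbug → zufovbug) add the prefix zu-.
The other pattern: stems ending in a vowel repeat the first consonant+vowel as a prefix.
So mobtinog → zumobtinog.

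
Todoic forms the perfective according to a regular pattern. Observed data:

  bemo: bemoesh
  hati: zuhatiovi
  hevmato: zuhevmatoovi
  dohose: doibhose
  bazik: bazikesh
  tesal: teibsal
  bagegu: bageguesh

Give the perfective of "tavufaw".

hevmato and bemo both end in -o yet inflect differently (zuhevmatoovi, bemoesh), so the final letter is not what conditions the rule; the first letter is.
"tavufaw" begins with t-. The one such stem in the data (tesal → teibsal) inserts -ib- after the first vowel (as does dohose), so the same rule applies.
The other patterns: stems beginning with h- add zu- … -ovi around the stem; stems beginning with b- add -esh.
So tavufaw → taibvufaw.

taibvufaw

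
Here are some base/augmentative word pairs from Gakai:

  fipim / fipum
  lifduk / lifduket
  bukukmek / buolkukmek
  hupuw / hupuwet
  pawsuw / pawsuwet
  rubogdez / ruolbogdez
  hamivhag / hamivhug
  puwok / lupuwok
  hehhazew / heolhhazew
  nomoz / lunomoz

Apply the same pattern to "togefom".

lutogefom

puwok and bukukmek both end in -k yet inflect differently (lupuwok, buolkukmek), so the final letter is not what conditions the rule; the last vowel is.
"togefom" has last vowel 'o'. The stems whose last vowel is 'o' (puwok → lupuwok, nomoz → lunomoz) add the prefix lu-.
The other patterns: stems whose last vowel is 'a' or 'i' change the last vowel to 'u'; stems whose last vowel is 'e' insert -ol- after the first vowel; stems whose last vowel is 'u' add -et.
So togefom → lutogefom.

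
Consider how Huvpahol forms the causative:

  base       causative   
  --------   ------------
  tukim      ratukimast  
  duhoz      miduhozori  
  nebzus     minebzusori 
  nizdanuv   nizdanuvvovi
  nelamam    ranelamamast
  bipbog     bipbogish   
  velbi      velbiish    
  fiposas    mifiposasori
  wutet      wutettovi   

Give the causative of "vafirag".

"vafirag" ends in -g. The one such stem in the data (bipbog → bipbogish) adds -ish, so the same rule applies.
So vafirag → vafiragish.

vafiragish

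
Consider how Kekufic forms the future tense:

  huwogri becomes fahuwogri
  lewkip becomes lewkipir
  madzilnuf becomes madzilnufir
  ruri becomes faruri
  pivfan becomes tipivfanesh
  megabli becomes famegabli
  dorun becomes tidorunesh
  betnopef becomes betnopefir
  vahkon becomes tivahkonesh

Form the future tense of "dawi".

ruri and lewkip both have last vowel 'i' yet inflect differently (faruri, lewkipir), so the last vowel is not what conditions the rule; the final letter is.
"dawi" ends in -i. The stems ending in -i (ruri → faruri, huwogri → fahuwogri, megabli → famegabli) add the prefix fa-.
The other patterns: stems ending in -n add ti- … -esh around the stem; stems ending in -f or -p add -ir.
So dawi → fadawi.

fadawi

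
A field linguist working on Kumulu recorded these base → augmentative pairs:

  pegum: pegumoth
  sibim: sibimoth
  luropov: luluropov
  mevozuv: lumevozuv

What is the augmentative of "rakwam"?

pegum and mevozuv both have last vowel 'u' yet inflect differently (pegumoth, lumevozuv), so the last vowel is not what conditions the rule; the final letter is.
"rakwam" ends in -m. The stems ending in -m (pegum → pegumoth, sibim → sibimoth) add -oth.
The other pattern: stems ending in -v add the prefix lu-.
So rakwam → rakwamoth.

rakwamoth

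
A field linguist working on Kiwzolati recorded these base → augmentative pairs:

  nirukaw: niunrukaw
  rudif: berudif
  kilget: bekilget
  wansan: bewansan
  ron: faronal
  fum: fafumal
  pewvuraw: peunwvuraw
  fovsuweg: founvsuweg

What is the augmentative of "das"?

fadasal

ron and wansan both end in -n yet inflect differently (faronal, bewansan), so the final letter is not what conditions the rule; the number of vowels is.
"das" has 1 vowel. The stems with 1 vowel (ron → faronal, fum → fafumal) add fa- … -al around the stem.
So das → fadasal.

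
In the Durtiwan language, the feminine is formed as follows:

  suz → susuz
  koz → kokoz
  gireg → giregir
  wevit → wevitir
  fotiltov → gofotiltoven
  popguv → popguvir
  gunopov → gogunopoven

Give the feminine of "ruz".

popguv and gunopov both end in -v yet inflect differently (popguvir, gogunopoven), so the final letter is not what conditions the rule; the number of vowels is.
"ruz" has 1 vowel. The stems with 1 vowel (koz → kokoz, suz → susuz) repeat the first consonant+vowel as a prefix.
The other patterns: stems with 2 vowels add -ir; stems with 3 vowels add go- … -en around the stem.
So ruz → ruruz.

ruruz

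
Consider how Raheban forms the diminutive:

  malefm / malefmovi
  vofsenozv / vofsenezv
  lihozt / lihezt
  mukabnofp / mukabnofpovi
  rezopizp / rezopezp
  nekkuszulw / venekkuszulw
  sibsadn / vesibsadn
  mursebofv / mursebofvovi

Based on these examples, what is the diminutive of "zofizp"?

zofezp

mursebofv and vofsenozv both end in -v yet inflect differently (mursebofvovi, vofsenezv), so the final letter is not what conditions the rule; the second-to-last letter is.
"zofizp" has second-to-last letter 'z'. The stems whose second-to-last letter is 'z' (vofsenozv → vofsenezv, lihozt → lihezt, rezopizp → rezopezp) change the last vowel to 'e'.
The other patterns: stems whose second-to-last letter is 'f' add -ovi; stems whose second-to-last letter is 'd' or 'l' add the prefix ve-.
So zofizp → zofezp.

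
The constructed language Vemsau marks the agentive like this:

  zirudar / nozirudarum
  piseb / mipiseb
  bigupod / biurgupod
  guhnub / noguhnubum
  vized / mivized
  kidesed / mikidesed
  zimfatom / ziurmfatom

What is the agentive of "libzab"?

bigupod and kidesed both end in -d yet inflect differently (biurgupod, mikidesed), so the final letter is not what conditions the rule; the last vowel is.
"libzab" has last vowel 'a'. The one such stem in the data (zirudar → nozirudarum) adds no- … -um around the stem, so the same rule applies.
The other patterns: stems whose last vowel is 'o' insert -ur- after the first vowel; stems whose last vowel is 'e' add the prefix mi-.
So libzab → nolibzabum.

nolibzabum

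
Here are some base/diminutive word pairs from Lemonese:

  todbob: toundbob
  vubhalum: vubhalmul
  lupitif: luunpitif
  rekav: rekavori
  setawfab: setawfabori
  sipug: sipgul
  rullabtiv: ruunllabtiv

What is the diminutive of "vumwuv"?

setawfab and todbob both end in -b yet inflect differently (setawfabori, toundbob), so the final letter is not what conditions the rule; the last vowel is.
"vumwuv" has last vowel 'u'. The stems whose last vowel is 'u' (sipug → sipgul, vubhalum → vubhalmul) delete the last vowel and add -ul.
So vumwuv → vumwvul.

vumwvul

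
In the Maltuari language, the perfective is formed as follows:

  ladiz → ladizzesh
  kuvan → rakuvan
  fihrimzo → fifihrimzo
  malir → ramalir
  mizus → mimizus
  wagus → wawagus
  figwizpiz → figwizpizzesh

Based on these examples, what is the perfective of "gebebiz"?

gebebizzesh

ladiz and malir both have last vowel 'i' yet inflect differently (ladizzesh, ramalir), so the last vowel is not what conditions the rule; the final letter is.
"gebebiz" ends in -z. The stems ending in -z (ladiz → ladizzesh, figwizpiz → figwizpizzesh) double the final consonant and add -esh.
The other patterns: stems ending in -o or -s repeat the first consonant+vowel as a prefix; stems ending in -n or -r add the prefix ra-.
So gebebiz → gebebizzesh.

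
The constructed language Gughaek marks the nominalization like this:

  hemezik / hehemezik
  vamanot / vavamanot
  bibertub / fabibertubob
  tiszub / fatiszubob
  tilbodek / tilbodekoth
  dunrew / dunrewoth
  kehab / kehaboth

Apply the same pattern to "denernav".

denernavoth

hemezik and tilbodek both end in -k yet inflect differently (hehemezik, tilbodekoth), so the final letter is not what conditions the rule; the last vowel is.
"denernav" has last vowel 'a'. The one such stem in the data (kehab → kehaboth) adds -oth, so the same rule applies.
The other patterns: stems whose last vowel is 'i' or 'o' repeat the first consonant+vowel as a prefix; stems whose last vowel is 'u' add fa- … -ob around the stem.
So denernav → denernavoth.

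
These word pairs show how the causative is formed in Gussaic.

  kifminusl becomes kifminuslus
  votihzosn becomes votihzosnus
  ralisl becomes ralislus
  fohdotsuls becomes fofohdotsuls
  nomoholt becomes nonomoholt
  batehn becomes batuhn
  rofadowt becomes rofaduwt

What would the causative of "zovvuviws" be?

votihzosn and batehn both end in -n yet inflect differently (votihzosnus, batuhn), so the final letter is not what conditions the rule; the second-to-last letter is.
"zovvuviws" has second-to-last letter 'w'. The one such stem in the data (rofadowt → rofaduwt) changes the last vowel to 'u' (as does batehn), so the same rule applies.
The other patterns: stems whose second-to-last letter is 's' add -us; stems whose second-to-last letter is 'l' repeat the first consonant+vowel as a prefix.
So zovvuviws → zovvuvuws.

zovvuvuws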